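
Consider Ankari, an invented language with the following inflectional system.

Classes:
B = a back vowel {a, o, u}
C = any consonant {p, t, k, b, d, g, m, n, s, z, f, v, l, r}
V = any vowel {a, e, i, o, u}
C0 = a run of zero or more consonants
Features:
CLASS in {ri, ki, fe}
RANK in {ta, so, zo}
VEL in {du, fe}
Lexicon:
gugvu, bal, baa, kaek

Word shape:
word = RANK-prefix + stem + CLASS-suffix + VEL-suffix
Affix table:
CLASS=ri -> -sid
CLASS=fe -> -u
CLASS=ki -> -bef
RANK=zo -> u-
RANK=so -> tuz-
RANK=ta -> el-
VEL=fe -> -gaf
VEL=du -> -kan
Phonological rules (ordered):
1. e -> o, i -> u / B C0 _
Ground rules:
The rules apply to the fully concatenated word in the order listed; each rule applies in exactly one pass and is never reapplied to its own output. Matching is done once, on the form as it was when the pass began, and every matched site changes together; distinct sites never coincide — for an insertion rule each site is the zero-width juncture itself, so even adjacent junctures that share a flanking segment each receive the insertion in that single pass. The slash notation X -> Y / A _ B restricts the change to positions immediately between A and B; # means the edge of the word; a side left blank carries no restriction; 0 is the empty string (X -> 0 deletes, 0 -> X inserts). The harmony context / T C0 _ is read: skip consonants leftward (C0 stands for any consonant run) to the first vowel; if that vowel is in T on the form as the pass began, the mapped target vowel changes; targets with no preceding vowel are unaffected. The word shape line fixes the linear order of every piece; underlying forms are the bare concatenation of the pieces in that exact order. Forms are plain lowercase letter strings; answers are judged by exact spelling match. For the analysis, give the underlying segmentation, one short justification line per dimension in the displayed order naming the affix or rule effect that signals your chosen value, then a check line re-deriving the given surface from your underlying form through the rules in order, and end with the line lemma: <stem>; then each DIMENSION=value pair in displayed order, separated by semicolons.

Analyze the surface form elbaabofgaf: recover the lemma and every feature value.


underlying: el-baa-bef-gaf
CLASS=ki - signalled by the affix -bef
RANK=ta - signalled by the affix el-
VEL=fe - signalled by the affix -gaf
check: elbaabefgaf -> elbaabofgaf
lemma: baa; CLASS=ki; RANK=ta; VEL=fe


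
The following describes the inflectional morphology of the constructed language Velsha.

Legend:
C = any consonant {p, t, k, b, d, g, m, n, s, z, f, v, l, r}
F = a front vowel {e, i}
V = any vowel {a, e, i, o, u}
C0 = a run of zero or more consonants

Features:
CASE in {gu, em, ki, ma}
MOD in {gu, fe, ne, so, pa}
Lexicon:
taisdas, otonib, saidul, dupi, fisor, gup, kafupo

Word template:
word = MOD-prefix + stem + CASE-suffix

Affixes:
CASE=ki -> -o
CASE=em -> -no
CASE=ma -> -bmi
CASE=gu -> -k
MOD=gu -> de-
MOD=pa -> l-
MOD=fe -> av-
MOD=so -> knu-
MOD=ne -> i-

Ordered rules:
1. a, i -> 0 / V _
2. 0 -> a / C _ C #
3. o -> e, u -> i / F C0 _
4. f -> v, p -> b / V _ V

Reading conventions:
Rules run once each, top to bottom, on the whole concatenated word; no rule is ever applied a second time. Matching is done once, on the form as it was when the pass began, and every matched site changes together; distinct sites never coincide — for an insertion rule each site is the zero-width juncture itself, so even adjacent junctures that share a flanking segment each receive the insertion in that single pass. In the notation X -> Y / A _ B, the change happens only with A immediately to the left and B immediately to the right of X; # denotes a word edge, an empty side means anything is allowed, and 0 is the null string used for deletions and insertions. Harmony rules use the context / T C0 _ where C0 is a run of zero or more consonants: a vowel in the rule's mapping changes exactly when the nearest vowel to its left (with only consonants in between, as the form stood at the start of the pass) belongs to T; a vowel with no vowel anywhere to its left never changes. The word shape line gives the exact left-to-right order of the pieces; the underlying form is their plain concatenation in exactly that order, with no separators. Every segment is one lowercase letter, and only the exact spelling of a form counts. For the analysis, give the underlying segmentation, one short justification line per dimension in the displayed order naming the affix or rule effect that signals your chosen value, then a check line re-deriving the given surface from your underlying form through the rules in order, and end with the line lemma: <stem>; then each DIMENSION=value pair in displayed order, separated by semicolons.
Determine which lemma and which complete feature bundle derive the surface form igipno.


underlying: i-gup-no
CASE=em - signalled by the affix -no
MOD=ne - signalled by the affix i-
check: igupno -> igupno -> igupno -> igipno -> igipno
lemma: gup; CASE=em; MOD=ne


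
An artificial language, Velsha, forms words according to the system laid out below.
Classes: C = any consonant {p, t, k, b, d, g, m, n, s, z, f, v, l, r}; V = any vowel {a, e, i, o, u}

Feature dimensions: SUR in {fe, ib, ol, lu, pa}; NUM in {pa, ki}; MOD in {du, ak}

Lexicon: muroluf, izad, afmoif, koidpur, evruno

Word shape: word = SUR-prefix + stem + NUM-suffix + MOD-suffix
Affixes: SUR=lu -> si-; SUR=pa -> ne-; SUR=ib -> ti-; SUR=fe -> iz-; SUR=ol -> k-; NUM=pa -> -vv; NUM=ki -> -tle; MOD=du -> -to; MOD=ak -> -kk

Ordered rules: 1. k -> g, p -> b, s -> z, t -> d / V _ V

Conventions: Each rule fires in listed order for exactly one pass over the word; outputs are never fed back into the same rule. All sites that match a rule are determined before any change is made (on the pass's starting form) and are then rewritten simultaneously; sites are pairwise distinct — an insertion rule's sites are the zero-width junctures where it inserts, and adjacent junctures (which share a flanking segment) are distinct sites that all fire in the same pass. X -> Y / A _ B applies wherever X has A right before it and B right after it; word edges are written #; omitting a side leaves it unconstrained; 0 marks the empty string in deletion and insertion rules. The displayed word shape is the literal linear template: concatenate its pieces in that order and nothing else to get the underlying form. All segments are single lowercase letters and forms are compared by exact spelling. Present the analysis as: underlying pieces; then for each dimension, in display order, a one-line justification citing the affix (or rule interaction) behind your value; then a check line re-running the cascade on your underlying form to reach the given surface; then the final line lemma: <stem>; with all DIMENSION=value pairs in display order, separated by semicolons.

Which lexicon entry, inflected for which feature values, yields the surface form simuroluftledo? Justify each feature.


underlying: si-muroluf-tle-to
SUR=lu - signalled by the affix si-
NUM=ki - signalled by the affix -tle
MOD=du - signalled by the affix -to
check: simuroluftleto -> simuroluftledo
lemma: muroluf; SUR=lu; NUM=ki; MOD=du


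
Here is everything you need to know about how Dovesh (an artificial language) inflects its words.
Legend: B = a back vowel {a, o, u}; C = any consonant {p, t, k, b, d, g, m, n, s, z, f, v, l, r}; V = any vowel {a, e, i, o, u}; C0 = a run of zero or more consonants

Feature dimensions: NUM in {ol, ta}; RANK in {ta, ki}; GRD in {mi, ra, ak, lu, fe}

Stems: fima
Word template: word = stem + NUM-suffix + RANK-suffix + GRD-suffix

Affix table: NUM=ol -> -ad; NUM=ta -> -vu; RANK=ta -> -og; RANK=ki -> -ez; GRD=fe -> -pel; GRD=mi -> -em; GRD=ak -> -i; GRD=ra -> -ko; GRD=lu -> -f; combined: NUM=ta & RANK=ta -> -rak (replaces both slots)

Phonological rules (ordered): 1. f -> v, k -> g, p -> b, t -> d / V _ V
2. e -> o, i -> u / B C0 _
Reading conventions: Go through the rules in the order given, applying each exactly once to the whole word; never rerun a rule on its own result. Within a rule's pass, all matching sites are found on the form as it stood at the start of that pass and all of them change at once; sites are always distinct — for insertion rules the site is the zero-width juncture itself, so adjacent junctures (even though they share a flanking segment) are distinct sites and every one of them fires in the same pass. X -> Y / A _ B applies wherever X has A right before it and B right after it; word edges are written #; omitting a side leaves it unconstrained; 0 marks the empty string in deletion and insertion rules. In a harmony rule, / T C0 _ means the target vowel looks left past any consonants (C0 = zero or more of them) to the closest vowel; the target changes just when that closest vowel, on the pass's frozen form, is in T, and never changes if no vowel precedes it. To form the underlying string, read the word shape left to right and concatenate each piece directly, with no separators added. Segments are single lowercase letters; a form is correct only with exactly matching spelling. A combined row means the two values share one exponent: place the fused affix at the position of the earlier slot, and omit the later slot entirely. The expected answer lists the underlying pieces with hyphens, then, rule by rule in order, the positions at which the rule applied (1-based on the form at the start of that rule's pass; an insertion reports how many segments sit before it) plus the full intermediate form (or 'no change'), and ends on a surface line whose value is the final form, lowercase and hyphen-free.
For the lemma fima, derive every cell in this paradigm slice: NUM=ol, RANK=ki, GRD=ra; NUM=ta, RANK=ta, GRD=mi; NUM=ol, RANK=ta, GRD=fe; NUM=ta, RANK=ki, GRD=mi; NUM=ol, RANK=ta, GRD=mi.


cell NUM=ol, RANK=ki, GRD=ra:
underlying: fima-ad-ez-ko
1. f -> v, k -> g, p -> b, t -> d / V _ V: no change
2. e -> o, i -> u / B C0 _: fires at position(s) 7: fimaadozko
surface: fimaadozko

cell NUM=ta, RANK=ta, GRD=mi:
underlying: fima-rak-em
1. f -> v, k -> g, p -> b, t -> d / V _ V: fires at position(s) 7: fimaragem
2. e -> o, i -> u / B C0 _: fires at position(s) 8: fimaragom
surface: fimaragom

cell NUM=ol, RANK=ta, GRD=fe:
underlying: fima-ad-og-pel
1. f -> v, k -> g, p -> b, t -> d / V _ V: no change
2. e -> o, i -> u / B C0 _: fires at position(s) 10: fimaadogpol
surface: fimaadogpol

cell NUM=ta, RANK=ki, GRD=mi:
underlying: fima-vu-ez-em
1. f -> v, k -> g, p -> b, t -> d / V _ V: no change
2. e -> o, i -> u / B C0 _: fires at position(s) 7: fimavuozem
surface: fimavuozem

cell NUM=ol, RANK=ta, GRD=mi:
underlying: fima-ad-og-em
1. f -> v, k -> g, p -> b, t -> d / V _ V: no change
2. e -> o, i -> u / B C0 _: fires at position(s) 9: fimaadogom
surface: fimaadogom


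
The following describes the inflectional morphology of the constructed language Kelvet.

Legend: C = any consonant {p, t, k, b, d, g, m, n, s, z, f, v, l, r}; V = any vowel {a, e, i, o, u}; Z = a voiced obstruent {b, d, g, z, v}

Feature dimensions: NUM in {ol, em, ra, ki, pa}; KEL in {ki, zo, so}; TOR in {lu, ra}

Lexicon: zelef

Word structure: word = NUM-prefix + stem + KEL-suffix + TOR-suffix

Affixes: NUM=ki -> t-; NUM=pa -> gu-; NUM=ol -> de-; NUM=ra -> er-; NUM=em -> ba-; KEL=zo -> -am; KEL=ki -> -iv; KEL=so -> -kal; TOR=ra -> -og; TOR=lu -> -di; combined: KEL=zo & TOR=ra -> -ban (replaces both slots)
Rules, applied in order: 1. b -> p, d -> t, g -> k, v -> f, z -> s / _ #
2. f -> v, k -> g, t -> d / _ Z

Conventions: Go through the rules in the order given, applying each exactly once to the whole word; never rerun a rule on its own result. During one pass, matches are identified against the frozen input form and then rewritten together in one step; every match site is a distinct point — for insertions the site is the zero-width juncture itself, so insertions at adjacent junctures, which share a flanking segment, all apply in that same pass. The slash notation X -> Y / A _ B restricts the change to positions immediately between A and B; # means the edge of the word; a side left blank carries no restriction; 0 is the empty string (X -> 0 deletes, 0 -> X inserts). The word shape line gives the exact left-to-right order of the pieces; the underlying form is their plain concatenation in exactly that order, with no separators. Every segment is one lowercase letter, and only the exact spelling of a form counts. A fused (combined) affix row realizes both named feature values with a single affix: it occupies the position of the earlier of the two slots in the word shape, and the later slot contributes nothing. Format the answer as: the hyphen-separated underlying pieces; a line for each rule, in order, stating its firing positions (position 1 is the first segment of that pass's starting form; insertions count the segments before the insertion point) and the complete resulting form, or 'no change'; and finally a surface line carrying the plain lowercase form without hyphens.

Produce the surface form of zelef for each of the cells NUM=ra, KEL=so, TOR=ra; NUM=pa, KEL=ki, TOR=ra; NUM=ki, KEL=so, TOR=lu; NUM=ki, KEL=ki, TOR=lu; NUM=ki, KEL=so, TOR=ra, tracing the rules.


cell NUM=ra, KEL=so, TOR=ra:
underlying: er-zelef-kal-og
1. b -> p, d -> t, g -> k, v -> f, z -> s / _ #: fires at position(s) 12: erzelefkalok
2. f -> v, k -> g, t -> d / _ Z: no change
surface: erzelefkalok

cell NUM=pa, KEL=ki, TOR=ra:
underlying: gu-zelef-iv-og
1. b -> p, d -> t, g -> k, v -> f, z -> s / _ #: fires at position(s) 11: guzelefivok
2. f -> v, k -> g, t -> d / _ Z: no change
surface: guzelefivok

cell NUM=ki, KEL=so, TOR=lu:
underlying: t-zelef-kal-di
1. b -> p, d -> t, g -> k, v -> f, z -> s / _ #: no change
2. f -> v, k -> g, t -> d / _ Z: fires at position(s) 1: dzelefkaldi
surface: dzelefkaldi

cell NUM=ki, KEL=ki, TOR=lu:
underlying: t-zelef-iv-di
1. b -> p, d -> t, g -> k, v -> f, z -> s / _ #: no change
2. f -> v, k -> g, t -> d / _ Z: fires at position(s) 1: dzelefivdi
surface: dzelefivdi

cell NUM=ki, KEL=so, TOR=ra:
underlying: t-zelef-kal-og
1. b -> p, d -> t, g -> k, v -> f, z -> s / _ #: fires at position(s) 11: tzelefkalok
2. f -> v, k -> g, t -> d / _ Z: fires at position(s) 1: dzelefkalok
surface: dzelefkalok


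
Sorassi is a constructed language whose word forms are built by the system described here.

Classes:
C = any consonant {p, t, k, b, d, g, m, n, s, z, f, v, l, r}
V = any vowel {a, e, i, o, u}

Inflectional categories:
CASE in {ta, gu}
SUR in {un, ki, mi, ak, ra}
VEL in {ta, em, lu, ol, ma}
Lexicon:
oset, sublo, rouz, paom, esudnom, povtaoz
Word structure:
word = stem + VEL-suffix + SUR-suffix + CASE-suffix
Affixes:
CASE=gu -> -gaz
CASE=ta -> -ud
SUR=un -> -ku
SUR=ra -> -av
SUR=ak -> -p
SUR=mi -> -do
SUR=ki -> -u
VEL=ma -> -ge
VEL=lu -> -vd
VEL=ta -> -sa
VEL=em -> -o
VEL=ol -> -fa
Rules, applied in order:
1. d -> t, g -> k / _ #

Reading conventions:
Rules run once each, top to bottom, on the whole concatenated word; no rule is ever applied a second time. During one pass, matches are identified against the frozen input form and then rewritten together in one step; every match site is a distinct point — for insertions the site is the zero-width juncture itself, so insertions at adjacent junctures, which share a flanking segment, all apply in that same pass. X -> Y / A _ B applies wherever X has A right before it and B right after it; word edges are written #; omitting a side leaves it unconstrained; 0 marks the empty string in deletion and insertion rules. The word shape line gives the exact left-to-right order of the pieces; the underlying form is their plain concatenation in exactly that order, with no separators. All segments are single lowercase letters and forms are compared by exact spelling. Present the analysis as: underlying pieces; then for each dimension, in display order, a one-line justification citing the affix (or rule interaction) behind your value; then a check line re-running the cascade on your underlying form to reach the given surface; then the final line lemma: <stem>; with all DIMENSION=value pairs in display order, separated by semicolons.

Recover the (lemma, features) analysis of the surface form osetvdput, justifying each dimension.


underlying: oset-vd-p-ud
CASE=ta - signalled by the affix -ud
SUR=ak - signalled by the affix -p
VEL=lu - signalled by the affix -vd
check: osetvdpud -> osetvdput
lemma: oset; CASE=ta; SUR=ak; VEL=lu


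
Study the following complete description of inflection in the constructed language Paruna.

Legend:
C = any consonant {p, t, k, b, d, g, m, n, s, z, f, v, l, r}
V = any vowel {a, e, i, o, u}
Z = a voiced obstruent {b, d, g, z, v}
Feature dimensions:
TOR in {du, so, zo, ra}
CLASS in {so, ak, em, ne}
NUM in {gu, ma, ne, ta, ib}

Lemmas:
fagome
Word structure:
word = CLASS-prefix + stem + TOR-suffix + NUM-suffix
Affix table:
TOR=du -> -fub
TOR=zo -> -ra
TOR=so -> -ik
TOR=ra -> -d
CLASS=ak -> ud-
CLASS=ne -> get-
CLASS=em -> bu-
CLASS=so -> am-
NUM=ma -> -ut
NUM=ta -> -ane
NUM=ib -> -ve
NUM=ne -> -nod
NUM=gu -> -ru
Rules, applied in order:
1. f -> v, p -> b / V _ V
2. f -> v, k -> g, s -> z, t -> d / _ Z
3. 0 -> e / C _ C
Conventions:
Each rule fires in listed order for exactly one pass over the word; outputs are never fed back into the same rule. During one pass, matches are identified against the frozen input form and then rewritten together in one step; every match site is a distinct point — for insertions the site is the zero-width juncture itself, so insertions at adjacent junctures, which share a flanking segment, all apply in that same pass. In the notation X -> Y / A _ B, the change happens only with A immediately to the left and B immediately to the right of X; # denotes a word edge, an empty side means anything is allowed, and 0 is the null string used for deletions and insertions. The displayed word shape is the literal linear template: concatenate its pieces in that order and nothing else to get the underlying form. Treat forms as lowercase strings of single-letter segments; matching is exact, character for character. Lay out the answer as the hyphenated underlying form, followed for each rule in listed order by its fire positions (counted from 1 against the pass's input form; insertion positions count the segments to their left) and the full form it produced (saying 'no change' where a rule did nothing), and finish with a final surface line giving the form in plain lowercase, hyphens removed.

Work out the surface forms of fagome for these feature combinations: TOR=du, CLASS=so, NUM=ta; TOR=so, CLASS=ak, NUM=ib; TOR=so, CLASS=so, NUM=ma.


cell TOR=du, CLASS=so, NUM=ta:
underlying: am-fagome-fub-ane
1. f -> v, p -> b / V _ V: fires at position(s) 9: amfagomevubane
2. f -> v, k -> g, s -> z, t -> d / _ Z: no change
3. 0 -> e / C _ C: inserts after position(s) 2: amefagomevubane
surface: amefagomevubane

cell TOR=so, CLASS=ak, NUM=ib:
underlying: ud-fagome-ik-ve
1. f -> v, p -> b / V _ V: no change
2. f -> v, k -> g, s -> z, t -> d / _ Z: fires at position(s) 10: udfagomeigve
3. 0 -> e / C _ C: inserts after position(s) 2, 10: udefagomeigeve
surface: udefagomeigeve

cell TOR=so, CLASS=so, NUM=ma:
underlying: am-fagome-ik-ut
1. f -> v, p -> b / V _ V: no change
2. f -> v, k -> g, s -> z, t -> d / _ Z: no change
3. 0 -> e / C _ C: inserts after position(s) 2: amefagomeikut
surface: amefagomeikut


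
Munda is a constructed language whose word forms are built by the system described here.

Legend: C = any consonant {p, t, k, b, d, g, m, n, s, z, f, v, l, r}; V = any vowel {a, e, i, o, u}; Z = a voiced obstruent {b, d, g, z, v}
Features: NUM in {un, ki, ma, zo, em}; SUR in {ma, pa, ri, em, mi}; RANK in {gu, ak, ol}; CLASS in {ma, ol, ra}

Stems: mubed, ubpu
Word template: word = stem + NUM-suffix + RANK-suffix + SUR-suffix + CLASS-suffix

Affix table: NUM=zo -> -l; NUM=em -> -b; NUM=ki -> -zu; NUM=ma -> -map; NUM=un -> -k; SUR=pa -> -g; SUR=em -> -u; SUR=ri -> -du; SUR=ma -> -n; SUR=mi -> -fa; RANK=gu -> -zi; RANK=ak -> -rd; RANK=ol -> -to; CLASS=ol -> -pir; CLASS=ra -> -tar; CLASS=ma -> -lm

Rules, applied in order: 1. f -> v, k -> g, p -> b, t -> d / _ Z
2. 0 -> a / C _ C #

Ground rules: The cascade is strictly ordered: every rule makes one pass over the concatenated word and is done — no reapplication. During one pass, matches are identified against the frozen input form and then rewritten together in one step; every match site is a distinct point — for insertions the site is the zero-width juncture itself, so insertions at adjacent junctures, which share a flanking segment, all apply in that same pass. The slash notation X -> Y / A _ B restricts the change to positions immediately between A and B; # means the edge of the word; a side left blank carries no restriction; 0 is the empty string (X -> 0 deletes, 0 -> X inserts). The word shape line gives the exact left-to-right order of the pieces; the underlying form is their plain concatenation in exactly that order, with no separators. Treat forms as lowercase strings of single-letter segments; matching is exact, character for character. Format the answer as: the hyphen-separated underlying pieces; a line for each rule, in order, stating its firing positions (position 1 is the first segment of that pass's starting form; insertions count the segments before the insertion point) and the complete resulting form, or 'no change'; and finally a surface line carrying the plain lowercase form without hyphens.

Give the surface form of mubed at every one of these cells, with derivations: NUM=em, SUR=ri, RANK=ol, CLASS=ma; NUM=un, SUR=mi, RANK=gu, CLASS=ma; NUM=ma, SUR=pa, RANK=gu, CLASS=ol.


cell NUM=em, SUR=ri, RANK=ol, CLASS=ma:
underlying: mubed-b-to-du-lm
1. f -> v, k -> g, p -> b, t -> d / _ Z: no change
2. 0 -> a / C _ C #: inserts after position(s) 11: mubedbtodulam
surface: mubedbtodulam

cell NUM=un, SUR=mi, RANK=gu, CLASS=ma:
underlying: mubed-k-zi-fa-lm
1. f -> v, k -> g, p -> b, t -> d / _ Z: fires at position(s) 6: mubedgzifalm
2. 0 -> a / C _ C #: inserts after position(s) 11: mubedgzifalam
surface: mubedgzifalam

cell NUM=ma, SUR=pa, RANK=gu, CLASS=ol:
underlying: mubed-map-zi-g-pir
1. f -> v, k -> g, p -> b, t -> d / _ Z: fires at position(s) 8: mubedmabzigpir
2. 0 -> a / C _ C #: no change
surface: mubedmabzigpir


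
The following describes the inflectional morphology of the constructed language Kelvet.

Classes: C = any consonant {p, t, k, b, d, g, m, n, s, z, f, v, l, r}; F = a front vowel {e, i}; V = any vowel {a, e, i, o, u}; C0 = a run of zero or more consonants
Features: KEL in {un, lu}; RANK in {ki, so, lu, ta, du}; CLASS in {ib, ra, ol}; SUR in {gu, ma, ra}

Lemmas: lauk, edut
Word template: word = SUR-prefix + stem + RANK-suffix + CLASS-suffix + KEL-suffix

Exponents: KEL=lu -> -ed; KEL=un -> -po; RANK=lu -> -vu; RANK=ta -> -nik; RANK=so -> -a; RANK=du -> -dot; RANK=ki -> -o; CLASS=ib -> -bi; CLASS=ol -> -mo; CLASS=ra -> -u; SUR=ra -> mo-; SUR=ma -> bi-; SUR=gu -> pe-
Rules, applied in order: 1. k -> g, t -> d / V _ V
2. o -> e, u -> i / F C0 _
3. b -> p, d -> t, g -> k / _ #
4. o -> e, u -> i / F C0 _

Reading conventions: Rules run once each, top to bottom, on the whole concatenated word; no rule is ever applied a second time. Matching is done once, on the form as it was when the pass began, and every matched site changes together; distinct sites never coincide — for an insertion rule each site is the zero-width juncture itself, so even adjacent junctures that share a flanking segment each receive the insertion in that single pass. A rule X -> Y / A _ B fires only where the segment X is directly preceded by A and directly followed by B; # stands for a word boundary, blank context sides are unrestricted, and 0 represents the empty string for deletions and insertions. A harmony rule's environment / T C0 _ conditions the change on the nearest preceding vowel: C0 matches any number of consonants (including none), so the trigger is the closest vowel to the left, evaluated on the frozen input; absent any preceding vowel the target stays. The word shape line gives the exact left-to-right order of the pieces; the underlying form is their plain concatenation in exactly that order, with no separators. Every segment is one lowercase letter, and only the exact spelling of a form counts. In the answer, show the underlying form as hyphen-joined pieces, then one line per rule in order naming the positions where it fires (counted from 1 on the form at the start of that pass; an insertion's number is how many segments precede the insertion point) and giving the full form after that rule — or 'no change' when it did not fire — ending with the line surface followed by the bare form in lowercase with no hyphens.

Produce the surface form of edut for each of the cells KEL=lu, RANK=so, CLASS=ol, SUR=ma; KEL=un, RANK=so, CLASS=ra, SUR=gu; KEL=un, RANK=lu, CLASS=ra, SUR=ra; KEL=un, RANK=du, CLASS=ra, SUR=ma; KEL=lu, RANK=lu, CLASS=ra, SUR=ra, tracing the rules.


cell KEL=lu, RANK=so, CLASS=ol, SUR=ma:
underlying: bi-edut-a-mo-ed
1. k -> g, t -> d / V _ V: fires at position(s) 6: biedudamoed
2. o -> e, u -> i / F C0 _: fires at position(s) 5: biedidamoed
3. b -> p, d -> t, g -> k / _ #: fires at position(s) 11: biedidamoet
4. o -> e, u -> i / F C0 _: no change
surface: biedidamoet

cell KEL=un, RANK=so, CLASS=ra, SUR=gu:
underlying: pe-edut-a-u-po
1. k -> g, t -> d / V _ V: fires at position(s) 6: peedudaupo
2. o -> e, u -> i / F C0 _: fires at position(s) 5: peedidaupo
3. b -> p, d -> t, g -> k / _ #: no change
4. o -> e, u -> i / F C0 _: no change
surface: peedidaupo

cell KEL=un, RANK=lu, CLASS=ra, SUR=ra:
underlying: mo-edut-vu-u-po
1. k -> g, t -> d / V _ V: no change
2. o -> e, u -> i / F C0 _: fires at position(s) 5: moeditvuupo
3. b -> p, d -> t, g -> k / _ #: no change
4. o -> e, u -> i / F C0 _: fires at position(s) 8: moeditviupo
surface: moeditviupo

cell KEL=un, RANK=du, CLASS=ra, SUR=ma:
underlying: bi-edut-dot-u-po
1. k -> g, t -> d / V _ V: fires at position(s) 9: biedutdodupo
2. o -> e, u -> i / F C0 _: fires at position(s) 5: bieditdodupo
3. b -> p, d -> t, g -> k / _ #: no change
4. o -> e, u -> i / F C0 _: fires at position(s) 8: bieditdedupo
surface: bieditdedupo

cell KEL=lu, RANK=lu, CLASS=ra, SUR=ra:
underlying: mo-edut-vu-u-ed
1. k -> g, t -> d / V _ V: no change
2. o -> e, u -> i / F C0 _: fires at position(s) 5: moeditvuued
3. b -> p, d -> t, g -> k / _ #: fires at position(s) 11: moeditvuuet
4. o -> e, u -> i / F C0 _: fires at position(s) 8: moeditviuet
surface: moeditviuet


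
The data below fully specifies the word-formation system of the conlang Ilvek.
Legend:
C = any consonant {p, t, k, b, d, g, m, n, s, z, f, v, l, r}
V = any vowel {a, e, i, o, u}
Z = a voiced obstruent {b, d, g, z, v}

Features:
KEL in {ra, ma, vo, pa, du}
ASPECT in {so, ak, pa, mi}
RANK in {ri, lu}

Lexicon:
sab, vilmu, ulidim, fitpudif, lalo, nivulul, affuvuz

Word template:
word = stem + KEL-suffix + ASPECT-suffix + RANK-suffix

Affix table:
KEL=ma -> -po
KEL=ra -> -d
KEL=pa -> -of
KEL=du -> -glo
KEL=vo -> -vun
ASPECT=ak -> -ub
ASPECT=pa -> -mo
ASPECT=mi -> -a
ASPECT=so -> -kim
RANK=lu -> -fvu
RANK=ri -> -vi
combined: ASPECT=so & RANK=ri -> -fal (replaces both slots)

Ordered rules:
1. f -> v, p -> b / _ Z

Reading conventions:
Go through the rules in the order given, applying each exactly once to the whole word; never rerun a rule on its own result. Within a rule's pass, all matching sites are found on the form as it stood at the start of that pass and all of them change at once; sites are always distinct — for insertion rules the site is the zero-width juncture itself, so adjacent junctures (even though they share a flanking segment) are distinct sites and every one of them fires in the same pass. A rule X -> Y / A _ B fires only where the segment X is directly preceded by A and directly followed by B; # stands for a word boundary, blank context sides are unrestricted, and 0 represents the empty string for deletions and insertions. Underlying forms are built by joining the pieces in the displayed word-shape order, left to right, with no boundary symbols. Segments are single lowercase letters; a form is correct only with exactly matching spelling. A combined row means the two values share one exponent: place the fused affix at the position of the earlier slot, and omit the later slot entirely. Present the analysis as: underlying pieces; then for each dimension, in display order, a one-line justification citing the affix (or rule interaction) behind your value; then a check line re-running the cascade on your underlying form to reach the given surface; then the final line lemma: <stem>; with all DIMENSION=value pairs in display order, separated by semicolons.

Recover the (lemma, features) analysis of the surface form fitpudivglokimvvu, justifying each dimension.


underlying: fitpudif-glo-kim-fvu
KEL=du - signalled by the affix -glo
ASPECT=so - signalled by the affix -kim
RANK=lu - signalled by the affix -fvu
check: fitpudifglokimfvu -> fitpudivglokimvvu
lemma: fitpudif; KEL=du; ASPECT=so; RANK=lu


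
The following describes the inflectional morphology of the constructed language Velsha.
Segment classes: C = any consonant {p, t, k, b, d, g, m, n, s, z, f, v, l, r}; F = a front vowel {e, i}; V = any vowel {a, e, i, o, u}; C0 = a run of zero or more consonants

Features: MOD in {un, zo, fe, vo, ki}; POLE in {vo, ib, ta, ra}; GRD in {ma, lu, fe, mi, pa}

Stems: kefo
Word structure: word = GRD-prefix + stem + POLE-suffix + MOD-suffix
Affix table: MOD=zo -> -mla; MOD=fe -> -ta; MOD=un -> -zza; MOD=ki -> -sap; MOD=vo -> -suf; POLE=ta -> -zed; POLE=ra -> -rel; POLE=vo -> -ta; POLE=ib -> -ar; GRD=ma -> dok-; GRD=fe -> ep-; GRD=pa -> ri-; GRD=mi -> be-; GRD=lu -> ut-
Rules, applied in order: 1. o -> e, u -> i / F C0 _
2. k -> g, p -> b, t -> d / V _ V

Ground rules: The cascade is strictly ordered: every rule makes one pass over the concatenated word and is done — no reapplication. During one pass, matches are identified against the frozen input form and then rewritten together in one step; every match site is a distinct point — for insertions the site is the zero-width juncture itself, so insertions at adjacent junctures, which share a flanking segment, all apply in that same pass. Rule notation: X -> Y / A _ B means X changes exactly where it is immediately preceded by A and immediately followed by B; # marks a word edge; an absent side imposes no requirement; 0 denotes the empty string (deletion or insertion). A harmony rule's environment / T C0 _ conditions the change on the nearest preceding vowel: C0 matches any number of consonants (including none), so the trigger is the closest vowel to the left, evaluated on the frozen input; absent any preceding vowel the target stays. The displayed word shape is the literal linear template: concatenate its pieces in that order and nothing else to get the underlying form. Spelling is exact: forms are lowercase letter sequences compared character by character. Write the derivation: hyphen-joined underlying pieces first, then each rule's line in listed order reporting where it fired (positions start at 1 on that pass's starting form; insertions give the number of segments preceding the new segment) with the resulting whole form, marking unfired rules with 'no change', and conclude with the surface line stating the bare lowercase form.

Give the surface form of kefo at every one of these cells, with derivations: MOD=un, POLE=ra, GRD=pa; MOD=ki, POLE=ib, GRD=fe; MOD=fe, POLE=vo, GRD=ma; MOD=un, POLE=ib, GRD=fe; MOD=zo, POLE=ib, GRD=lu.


cell MOD=un, POLE=ra, GRD=pa:
underlying: ri-kefo-rel-zza
1. o -> e, u -> i / F C0 _: fires at position(s) 6: rikeferelzza
2. k -> g, p -> b, t -> d / V _ V: fires at position(s) 3: rigeferelzza
surface: rigeferelzza

cell MOD=ki, POLE=ib, GRD=fe:
underlying: ep-kefo-ar-sap
1. o -> e, u -> i / F C0 _: fires at position(s) 6: epkefearsap
2. k -> g, p -> b, t -> d / V _ V: no change
surface: epkefearsap

cell MOD=fe, POLE=vo, GRD=ma:
underlying: dok-kefo-ta-ta
1. o -> e, u -> i / F C0 _: fires at position(s) 7: dokkefetata
2. k -> g, p -> b, t -> d / V _ V: fires at position(s) 8, 10: dokkefedada
surface: dokkefedada

cell MOD=un, POLE=ib, GRD=fe:
underlying: ep-kefo-ar-zza
1. o -> e, u -> i / F C0 _: fires at position(s) 6: epkefearzza
2. k -> g, p -> b, t -> d / V _ V: no change
surface: epkefearzza

cell MOD=zo, POLE=ib, GRD=lu:
underlying: ut-kefo-ar-mla
1. o -> e, u -> i / F C0 _: fires at position(s) 6: utkefearmla
2. k -> g, p -> b, t -> d / V _ V: no change
surface: utkefearmla


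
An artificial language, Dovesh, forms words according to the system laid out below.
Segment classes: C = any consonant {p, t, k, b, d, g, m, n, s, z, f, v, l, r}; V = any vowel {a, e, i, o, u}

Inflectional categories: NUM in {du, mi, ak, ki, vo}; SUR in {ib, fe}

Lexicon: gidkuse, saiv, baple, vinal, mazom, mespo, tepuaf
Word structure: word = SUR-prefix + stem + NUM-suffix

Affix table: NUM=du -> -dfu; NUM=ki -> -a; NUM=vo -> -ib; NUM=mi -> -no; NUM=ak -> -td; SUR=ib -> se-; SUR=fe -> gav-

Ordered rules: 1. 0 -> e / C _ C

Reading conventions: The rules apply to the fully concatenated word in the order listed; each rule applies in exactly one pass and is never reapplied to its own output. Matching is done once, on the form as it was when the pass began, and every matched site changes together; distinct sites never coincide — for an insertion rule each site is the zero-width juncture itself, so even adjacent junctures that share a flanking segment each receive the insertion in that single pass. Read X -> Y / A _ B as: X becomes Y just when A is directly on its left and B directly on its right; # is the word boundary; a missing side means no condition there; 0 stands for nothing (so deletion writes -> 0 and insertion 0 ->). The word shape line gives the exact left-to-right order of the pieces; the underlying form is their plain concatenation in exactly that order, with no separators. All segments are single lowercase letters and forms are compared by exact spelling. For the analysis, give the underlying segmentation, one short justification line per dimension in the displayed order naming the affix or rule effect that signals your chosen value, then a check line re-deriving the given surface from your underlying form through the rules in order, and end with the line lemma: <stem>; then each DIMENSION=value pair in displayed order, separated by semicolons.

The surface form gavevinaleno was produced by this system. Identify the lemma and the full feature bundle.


underlying: gav-vinal-no
NUM=mi - signalled by the affix -no
SUR=fe - signalled by the affix gav-
check: gavvinalno -> gavevinaleno
lemma: vinal; NUM=mi; SUR=fe


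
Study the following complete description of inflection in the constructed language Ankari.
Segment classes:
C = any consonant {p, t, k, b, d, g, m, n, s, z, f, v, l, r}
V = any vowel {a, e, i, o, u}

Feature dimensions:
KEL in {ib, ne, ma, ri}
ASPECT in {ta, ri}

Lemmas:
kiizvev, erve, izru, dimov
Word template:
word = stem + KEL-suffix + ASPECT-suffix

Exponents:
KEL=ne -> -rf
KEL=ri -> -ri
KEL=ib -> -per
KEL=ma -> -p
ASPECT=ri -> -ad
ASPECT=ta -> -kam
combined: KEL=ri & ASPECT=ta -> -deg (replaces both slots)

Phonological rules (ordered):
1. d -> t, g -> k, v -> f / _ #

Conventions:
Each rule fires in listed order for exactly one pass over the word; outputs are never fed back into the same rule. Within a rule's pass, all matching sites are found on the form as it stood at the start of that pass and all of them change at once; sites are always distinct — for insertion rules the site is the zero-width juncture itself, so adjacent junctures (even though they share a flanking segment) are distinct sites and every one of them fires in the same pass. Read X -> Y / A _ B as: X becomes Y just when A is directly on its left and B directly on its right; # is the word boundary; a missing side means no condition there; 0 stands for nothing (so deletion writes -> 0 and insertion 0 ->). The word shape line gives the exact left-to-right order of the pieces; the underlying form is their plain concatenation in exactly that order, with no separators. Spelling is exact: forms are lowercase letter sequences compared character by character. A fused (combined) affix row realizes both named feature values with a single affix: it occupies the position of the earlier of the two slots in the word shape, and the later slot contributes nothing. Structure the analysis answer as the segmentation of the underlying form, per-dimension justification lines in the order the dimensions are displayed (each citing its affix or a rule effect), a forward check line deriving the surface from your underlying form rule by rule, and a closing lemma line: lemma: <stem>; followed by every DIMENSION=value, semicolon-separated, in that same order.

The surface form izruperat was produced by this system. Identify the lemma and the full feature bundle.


underlying: izru-per-ad
KEL=ib - signalled by the affix -per
ASPECT=ri - signalled by the affix -ad
check: izruperad -> izruperat
lemma: izru; KEL=ib; ASPECT=ri


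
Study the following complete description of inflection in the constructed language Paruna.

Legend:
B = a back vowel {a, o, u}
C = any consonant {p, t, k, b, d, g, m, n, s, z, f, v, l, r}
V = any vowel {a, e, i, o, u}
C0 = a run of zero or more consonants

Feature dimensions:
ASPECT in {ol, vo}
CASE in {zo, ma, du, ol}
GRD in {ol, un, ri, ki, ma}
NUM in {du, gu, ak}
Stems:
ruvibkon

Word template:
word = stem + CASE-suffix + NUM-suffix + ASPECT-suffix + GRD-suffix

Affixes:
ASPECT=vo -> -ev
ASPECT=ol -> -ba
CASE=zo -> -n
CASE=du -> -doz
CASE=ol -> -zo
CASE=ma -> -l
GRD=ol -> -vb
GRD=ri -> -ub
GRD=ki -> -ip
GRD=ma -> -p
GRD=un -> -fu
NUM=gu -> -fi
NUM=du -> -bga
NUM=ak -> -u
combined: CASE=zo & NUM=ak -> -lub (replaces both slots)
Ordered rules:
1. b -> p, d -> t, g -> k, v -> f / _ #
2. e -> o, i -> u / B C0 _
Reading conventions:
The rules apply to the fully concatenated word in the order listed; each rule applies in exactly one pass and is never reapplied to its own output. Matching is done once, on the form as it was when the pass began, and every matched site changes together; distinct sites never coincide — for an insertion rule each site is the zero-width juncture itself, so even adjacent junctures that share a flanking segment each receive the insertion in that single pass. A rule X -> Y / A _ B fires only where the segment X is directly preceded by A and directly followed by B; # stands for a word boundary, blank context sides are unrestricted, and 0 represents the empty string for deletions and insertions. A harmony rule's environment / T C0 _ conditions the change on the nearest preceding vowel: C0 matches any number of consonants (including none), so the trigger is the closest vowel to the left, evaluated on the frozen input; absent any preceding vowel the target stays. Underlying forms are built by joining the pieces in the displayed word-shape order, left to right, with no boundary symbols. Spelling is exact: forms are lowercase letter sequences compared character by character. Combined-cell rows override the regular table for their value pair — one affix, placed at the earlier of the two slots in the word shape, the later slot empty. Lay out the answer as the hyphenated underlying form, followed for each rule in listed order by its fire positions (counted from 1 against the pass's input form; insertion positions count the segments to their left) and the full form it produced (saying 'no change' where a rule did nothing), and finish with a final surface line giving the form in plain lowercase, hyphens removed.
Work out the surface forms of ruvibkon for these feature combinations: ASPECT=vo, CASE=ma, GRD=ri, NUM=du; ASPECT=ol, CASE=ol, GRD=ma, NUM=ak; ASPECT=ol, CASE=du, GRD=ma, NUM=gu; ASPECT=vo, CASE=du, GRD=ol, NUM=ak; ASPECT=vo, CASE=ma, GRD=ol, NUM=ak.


cell ASPECT=vo, CASE=ma, GRD=ri, NUM=du:
underlying: ruvibkon-l-bga-ev-ub
1. b -> p, d -> t, g -> k, v -> f / _ #: fires at position(s) 16: ruvibkonlbgaevup
2. e -> o, i -> u / B C0 _: fires at position(s) 4, 13: ruvubkonlbgaovup
surface: ruvubkonlbgaovup

cell ASPECT=ol, CASE=ol, GRD=ma, NUM=ak:
underlying: ruvibkon-zo-u-ba-p
1. b -> p, d -> t, g -> k, v -> f / _ #: no change
2. e -> o, i -> u / B C0 _: fires at position(s) 4: ruvubkonzoubap
surface: ruvubkonzoubap

cell ASPECT=ol, CASE=du, GRD=ma, NUM=gu:
underlying: ruvibkon-doz-fi-ba-p
1. b -> p, d -> t, g -> k, v -> f / _ #: no change
2. e -> o, i -> u / B C0 _: fires at position(s) 4, 13: ruvubkondozfubap
surface: ruvubkondozfubap

cell ASPECT=vo, CASE=du, GRD=ol, NUM=ak:
underlying: ruvibkon-doz-u-ev-vb
1. b -> p, d -> t, g -> k, v -> f / _ #: fires at position(s) 16: ruvibkondozuevvp
2. e -> o, i -> u / B C0 _: fires at position(s) 4, 13: ruvubkondozuovvp
surface: ruvubkondozuovvp

cell ASPECT=vo, CASE=ma, GRD=ol, NUM=ak:
underlying: ruvibkon-l-u-ev-vb
1. b -> p, d -> t, g -> k, v -> f / _ #: fires at position(s) 14: ruvibkonluevvp
2. e -> o, i -> u / B C0 _: fires at position(s) 4, 11: ruvubkonluovvp
surface: ruvubkonluovvp
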